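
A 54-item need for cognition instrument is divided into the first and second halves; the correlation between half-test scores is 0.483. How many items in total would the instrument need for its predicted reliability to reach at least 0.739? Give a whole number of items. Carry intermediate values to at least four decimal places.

82

Corrected full-test reliability: r_full = 2 × 0.483 / (1 + 0.483) ≈ 0.6514
n = r_tgt(1 − r_full) / [r_full(1 − r_tgt)] = 0.739 × 0.3486 / (0.6514 × 0.261) ≈ 1.5152
Items = 1.5152 × 54 ≈ 81.82 → 82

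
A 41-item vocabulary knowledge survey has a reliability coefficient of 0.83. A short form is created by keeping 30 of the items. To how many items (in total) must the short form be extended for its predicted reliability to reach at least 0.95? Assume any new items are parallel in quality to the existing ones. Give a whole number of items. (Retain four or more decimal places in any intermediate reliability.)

160

First, r for the 30-item form: n = 30/41 = 0.7317, so r_30 = 0.7317·0.83/(1 + (0.7317 − 1)·0.83) = 0.7813
Length factor from the short form to reach 0.95: n' = 0.95(1 − 0.7813) / [0.7813(1 − 0.95)] ≈ 5.3184
Total items = 5.3184 × 30 = 159.55, rounded up to 160.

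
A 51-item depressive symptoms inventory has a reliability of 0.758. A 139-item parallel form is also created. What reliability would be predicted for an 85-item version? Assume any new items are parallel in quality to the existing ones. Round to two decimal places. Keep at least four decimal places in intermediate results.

0.84

Only the ratio of lengths matters: n = 85/51 = 1.6667
r_{85} = n·r / (1 + (n − 1)·r) = 1.2634 / 1.5054 ≈ 0.8392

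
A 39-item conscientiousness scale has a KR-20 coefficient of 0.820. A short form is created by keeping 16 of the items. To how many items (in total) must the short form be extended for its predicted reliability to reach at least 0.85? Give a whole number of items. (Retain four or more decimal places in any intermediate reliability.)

Short-form reliability: n = 16/39 = 0.4103; r_16 = n·r/(1+(n−1)r) ≈ 0.6515
Then solve for n' with r_old = 0.6515, r_target = 0.85: n' = 0.85(1 − 0.6515)/[0.6515(1 − 0.85)] = 3.0312
Items = 3.0312 × 16 ≈ 48.50 → 49

49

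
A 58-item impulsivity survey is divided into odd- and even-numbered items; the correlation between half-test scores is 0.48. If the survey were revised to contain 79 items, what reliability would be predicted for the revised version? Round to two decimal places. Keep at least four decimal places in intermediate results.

0.72

First correct the split-half correlation to full-test reliability: r_full = 2 × 0.48 / (1 + 0.48) ≈ 0.6486
Then adjust to 79 items: n = 79/58 = 1.3621
r_new = n·r_full / (1 + (n − 1)·r_full) = 0.8835 / 1.2349 ≈ 0.7154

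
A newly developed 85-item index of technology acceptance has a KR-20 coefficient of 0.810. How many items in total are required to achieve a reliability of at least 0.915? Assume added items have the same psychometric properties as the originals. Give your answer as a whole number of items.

Invert Spearman-Brown to solve for n:
n = r_target (1 − r_old) / [ r_old (1 − r_target) ]
n = 0.915 × (1 − 0.810) / [ 0.810 × (1 − 0.915) ]
n = 0.173850 / 0.068850 ≈ 2.5251
2.5251 × 85 = 214.63 → 215 items

215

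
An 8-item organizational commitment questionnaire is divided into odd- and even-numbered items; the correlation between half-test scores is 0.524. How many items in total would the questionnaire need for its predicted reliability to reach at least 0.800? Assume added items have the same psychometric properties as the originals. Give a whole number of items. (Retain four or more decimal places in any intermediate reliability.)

r_full = 2(0.524)/(1 + 0.524) = 0.6877
n = r_tgt(1 − r_full) / [r_full(1 − r_tgt)] = 0.800 × 0.3123 / (0.6877 × 0.200) ≈ 1.8165
Items = 1.8165 × 8 ≈ 14.53 → 15

15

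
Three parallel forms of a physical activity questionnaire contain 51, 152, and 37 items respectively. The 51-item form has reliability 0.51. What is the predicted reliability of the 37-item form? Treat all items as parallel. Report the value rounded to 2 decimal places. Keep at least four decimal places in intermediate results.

Only the ratio of lengths matters: n = 37/51 = 0.7255
r_{37} = n·r / (1 + (n − 1)·r) = 0.3700 / 0.8600 ≈ 0.4302

0.43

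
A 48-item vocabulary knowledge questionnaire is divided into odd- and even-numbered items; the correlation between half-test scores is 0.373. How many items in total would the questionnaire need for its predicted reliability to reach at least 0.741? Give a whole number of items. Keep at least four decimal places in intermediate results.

116

Corrected full-test reliability: r_full = 2 × 0.373 / (1 + 0.373) ≈ 0.5433
Solve Spearman-Brown for n: n = 0.741(1 − 0.5433) / [0.5433(1 − 0.741)] = 2.4050
Required items = 2.4050 × 48 = 115.44, so 116 items.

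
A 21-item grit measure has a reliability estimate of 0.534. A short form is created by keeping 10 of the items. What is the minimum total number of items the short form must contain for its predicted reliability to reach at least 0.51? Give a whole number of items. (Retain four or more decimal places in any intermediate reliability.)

20

Short-form reliability: n = 10/21 = 0.4762; r_10 = n·r/(1+(n−1)r) ≈ 0.3530
Length factor from the short form to reach 0.51: n' = 0.51(1 − 0.3530) / [0.3530(1 − 0.51)] ≈ 1.9077
Total items = 1.9077 × 10 = 19.08, rounded up to 20.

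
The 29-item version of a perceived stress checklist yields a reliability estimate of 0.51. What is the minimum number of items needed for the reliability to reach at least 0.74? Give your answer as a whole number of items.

80

Rearranging the Spearman-Brown formula for n,
n = r_target (1 − r_old) / [ r_old (1 − r_target) ]
n = 0.74 × (1 − 0.51) / [ 0.51 × (1 − 0.74) ]
n = 0.3626 / 0.1326 ≈ 2.7345
Items needed = n × 29 = 2.7345 × 29 ≈ 79.30 → round up to 80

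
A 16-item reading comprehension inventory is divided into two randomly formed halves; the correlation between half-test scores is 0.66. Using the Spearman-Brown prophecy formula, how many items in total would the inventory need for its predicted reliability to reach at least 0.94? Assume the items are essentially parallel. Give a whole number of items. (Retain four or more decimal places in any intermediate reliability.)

65

r_full = 2(0.66)/(1 + 0.66) = 0.7952
n = r_tgt(1 − r_full) / [r_full(1 − r_tgt)] = 0.94 × 0.2048 / (0.7952 × 0.06) ≈ 4.0349
Items = 4.0349 × 16 ≈ 64.56 → 65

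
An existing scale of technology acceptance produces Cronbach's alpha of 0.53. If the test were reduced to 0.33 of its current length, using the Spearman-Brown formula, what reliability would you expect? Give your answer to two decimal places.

0.27

r_new = (0.33 × 0.53) / (1 + (0.33 − 1) × 0.53)
r_new = 0.1749 / 0.6449 ≈ 0.2712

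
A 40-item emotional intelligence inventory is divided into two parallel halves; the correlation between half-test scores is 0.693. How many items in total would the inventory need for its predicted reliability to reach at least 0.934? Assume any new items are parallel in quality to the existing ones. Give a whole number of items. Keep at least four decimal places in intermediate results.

126

r_full = 2(0.693)/(1 + 0.693) = 0.8187
Solve Spearman-Brown for n: n = 0.934(1 − 0.8187) / [0.8187(1 − 0.934)] = 3.1338
Required items = 3.1338 × 40 = 125.35, so 126 items.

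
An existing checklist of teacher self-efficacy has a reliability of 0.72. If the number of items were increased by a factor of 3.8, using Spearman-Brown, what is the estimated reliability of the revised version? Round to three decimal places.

Apply the Spearman-Brown prophecy formula, r' = nr / [1 + (n − 1)r]:
r_new = (3.8 × 0.72) / (1 + (3.8 − 1) × 0.72)
     = 2.7360 / 3.0160 = 0.9072

0.907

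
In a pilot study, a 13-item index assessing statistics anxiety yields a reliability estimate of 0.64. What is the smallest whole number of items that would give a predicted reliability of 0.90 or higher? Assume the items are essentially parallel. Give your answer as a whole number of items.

n = [0.90 × 0.36] / [0.64 × 0.10]
  = 0.3240 / 0.0640 = 5.0625
So the test needs 5.0625 × 13 ≈ 65.81 items; rounding up, 66.

66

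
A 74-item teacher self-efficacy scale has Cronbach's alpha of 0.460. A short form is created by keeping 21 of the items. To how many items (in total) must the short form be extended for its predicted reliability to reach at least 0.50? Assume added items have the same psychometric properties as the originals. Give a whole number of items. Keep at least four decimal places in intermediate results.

87

Short-form reliability: n = 21/74 = 0.2838; r_21 = n·r/(1+(n−1)r) ≈ 0.1947
Then solve for n' with r_old = 0.1947, r_target = 0.50: n' = 0.50(1 − 0.1947)/[0.1947(1 − 0.50)] = 4.1361
Items = 4.1361 × 21 ≈ 86.86 → 87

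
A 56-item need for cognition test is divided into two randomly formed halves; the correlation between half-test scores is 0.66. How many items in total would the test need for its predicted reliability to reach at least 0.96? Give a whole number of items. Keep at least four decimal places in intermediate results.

Corrected full-test reliability: r_full = 2 × 0.66 / (1 + 0.66) ≈ 0.7952
n = r_tgt(1 − r_full) / [r_full(1 − r_tgt)] = 0.96 × 0.2048 / (0.7952 × 0.04) ≈ 6.1811
Items = 6.1811 × 56 ≈ 346.14 → 347

347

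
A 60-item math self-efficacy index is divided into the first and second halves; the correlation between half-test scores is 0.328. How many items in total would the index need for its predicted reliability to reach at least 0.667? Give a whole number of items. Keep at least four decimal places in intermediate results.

r_full = 2(0.328)/(1 + 0.328) = 0.4940
n = r_tgt(1 − r_full) / [r_full(1 − r_tgt)] = 0.667 × 0.5060 / (0.4940 × 0.333) ≈ 2.0517
Items = 2.0517 × 60 ≈ 123.10 → 124

124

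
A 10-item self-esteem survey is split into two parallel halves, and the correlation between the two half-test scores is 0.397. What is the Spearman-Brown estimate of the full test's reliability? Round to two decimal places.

r_full = 2r_hh / (1 + r_hh) = 2 × 0.397 / (1 + 0.397)
r_full = 0.7940 / 1.3970 ≈ 0.5684

0.57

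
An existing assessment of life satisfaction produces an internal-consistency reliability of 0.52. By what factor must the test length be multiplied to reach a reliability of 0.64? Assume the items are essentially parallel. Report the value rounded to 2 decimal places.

Rearranging the Spearman-Brown formula for n,
n = r*(1 − r) / [ r (1 − r*) ]
n = [0.64 × 0.48] / [0.52 × 0.36]
n = 0.3072 / 0.1872 ≈ 1.6410

1.64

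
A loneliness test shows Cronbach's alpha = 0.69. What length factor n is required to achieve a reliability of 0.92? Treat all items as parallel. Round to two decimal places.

5.17

n = [0.92 × 0.31] / [0.69 × 0.08]
  = 0.2852 / 0.0552 = 5.1667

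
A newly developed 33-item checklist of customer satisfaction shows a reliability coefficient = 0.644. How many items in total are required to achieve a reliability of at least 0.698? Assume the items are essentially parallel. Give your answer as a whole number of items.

43

n = 0.698(1 − 0.644) / [0.644(1 − 0.698)]
n = 0.248488 / 0.194488 ≈ 1.2777
So the test needs 1.2777 × 33 ≈ 42.16 items; rounding up, 43.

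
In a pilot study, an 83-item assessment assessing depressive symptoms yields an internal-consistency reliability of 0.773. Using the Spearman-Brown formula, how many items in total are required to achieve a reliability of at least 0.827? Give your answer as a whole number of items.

Spearman-Brown solved for the length factor n:
n = r_target (1 − r_old) / [ r_old (1 − r_target) ]
n = [0.827 × 0.227] / [0.773 × 0.173]
  = 0.187729 / 0.133729 = 1.4038
So the test needs 1.4038 × 83 ≈ 116.52 items; rounding up, 117.

117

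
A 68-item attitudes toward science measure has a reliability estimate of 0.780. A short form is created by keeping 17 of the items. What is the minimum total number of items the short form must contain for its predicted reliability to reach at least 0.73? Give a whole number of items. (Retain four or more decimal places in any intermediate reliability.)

Short-form reliability: n = 17/68 = 0.2500; r_17 = n·r/(1+(n−1)r) ≈ 0.4699
Length factor from the short form to reach 0.73: n' = 0.73(1 − 0.4699) / [0.4699(1 − 0.73)] ≈ 3.0501
Items = 3.0501 × 17 ≈ 51.85 → 52

52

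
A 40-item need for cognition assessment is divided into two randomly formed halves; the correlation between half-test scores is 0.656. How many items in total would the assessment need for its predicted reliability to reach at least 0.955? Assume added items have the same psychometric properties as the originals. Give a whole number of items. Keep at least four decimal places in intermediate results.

Corrected full-test reliability: r_full = 2 × 0.656 / (1 + 0.656) ≈ 0.7923
n = r_tgt(1 − r_full) / [r_full(1 − r_tgt)] = 0.955 × 0.2077 / (0.7923 × 0.045) ≈ 5.5634
Items = 5.5634 × 40 ≈ 222.54 → 223

223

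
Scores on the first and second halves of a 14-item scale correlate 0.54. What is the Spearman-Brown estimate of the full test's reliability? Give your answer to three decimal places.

0.701

Each half is half the length of the full test, so the full test is n = 2 times a half.
r_full = 2r_hh / (1 + r_hh) = 2 × 0.54 / (1 + 0.54)
r_full = 1.0800 / 1.5400 ≈ 0.7013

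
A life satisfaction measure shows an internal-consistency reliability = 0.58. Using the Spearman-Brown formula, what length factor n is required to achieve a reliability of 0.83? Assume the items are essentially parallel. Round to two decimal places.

Invert Spearman-Brown to solve for n:
n = r_target (1 − r_old) / [ r_old (1 − r_target) ]
n = 0.83 × (1 − 0.58) / [ 0.58 × (1 − 0.83) ]
n = 0.3486 / 0.0986 ≈ 3.5355

3.54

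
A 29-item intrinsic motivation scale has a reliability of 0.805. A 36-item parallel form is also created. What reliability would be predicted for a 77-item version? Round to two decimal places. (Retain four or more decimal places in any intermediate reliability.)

Only the ratio of lengths matters: n = 77/29 = 2.6552
r_{77} = n·r / (1 + (n − 1)·r) = 2.1374 / 2.3324 ≈ 0.9164

0.92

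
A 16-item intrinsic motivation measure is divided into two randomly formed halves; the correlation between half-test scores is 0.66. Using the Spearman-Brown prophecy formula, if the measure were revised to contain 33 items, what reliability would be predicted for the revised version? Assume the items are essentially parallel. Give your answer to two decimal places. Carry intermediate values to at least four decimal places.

0.89

Spearman-Brown correction (n = 2): r_full = 2·0.66/(1 + 0.66) = 0.7952
Length factor from 16 to 33 items: n = 33/16 = 2.0625
r_new = n·r_full / (1 + (n − 1)·r_full) = 1.6401 / 1.8449 ≈ 0.8890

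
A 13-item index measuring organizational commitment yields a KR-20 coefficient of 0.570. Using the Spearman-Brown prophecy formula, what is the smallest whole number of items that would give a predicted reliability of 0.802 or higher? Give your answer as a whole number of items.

n = [0.802 × 0.430] / [0.570 × 0.198]
n = 0.344860 / 0.112860 ≈ 3.0556
Items needed = n × 13 = 3.0556 × 13 ≈ 39.72 → round up to 40

40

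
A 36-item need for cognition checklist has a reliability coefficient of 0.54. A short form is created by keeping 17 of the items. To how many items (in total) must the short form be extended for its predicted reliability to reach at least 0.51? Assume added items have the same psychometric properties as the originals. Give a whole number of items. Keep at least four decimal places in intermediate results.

32

Short-form reliability: n = 17/36 = 0.4722; r_17 = n·r/(1+(n−1)r) ≈ 0.3566
Length factor from the short form to reach 0.51: n' = 0.51(1 − 0.3566) / [0.3566(1 − 0.51)] ≈ 1.8779
Total items = 1.8779 × 17 = 31.92, rounded up to 32.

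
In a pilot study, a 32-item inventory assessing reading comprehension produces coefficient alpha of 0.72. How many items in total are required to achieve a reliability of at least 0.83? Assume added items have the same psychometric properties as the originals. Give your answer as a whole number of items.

61

n = 0.83(1 − 0.72) / [0.72(1 − 0.83)]
n = 0.2324 / 0.1224 ≈ 1.8987
1.8987 × 32 = 60.76 → 61 items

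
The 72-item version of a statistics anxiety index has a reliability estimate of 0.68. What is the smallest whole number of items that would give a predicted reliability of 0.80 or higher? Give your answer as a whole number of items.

n = 0.80 × (1 − 0.68) / [ 0.68 × (1 − 0.80) ]
  = 0.2560 / 0.1360 = 1.8824
So the test needs 1.8824 × 72 ≈ 135.53 items; rounding up, 136.

136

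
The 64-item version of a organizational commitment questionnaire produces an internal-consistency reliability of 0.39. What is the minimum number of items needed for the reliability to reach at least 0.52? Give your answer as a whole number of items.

Spearman-Brown solved for the length factor n:
n = r*(1 − r) / [ r (1 − r*) ]
n = 0.52(1 − 0.39) / [0.39(1 − 0.52)]
n = 0.3172 / 0.1872 ≈ 1.6944
So the test needs 1.6944 × 64 ≈ 108.44 items; rounding up, 109.

109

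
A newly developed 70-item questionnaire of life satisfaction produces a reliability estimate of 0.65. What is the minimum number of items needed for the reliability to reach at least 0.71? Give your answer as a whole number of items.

n = 0.71(1 − 0.65) / [0.65(1 − 0.71)]
  = 0.2485 / 0.1885 = 1.3183
Items needed = n × 70 = 1.3183 × 70 ≈ 92.28 → round up to 93

93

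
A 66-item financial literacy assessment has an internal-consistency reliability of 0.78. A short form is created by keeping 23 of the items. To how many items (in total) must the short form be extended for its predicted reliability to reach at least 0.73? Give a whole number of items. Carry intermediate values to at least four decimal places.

First, r for the 23-item form: n = 23/66 = 0.3485, so r_23 = 0.3485·0.78/(1 + (0.3485 − 1)·0.78) = 0.5527
Length factor from the short form to reach 0.73: n' = 0.73(1 − 0.5527) / [0.5527(1 − 0.73)] ≈ 2.1881
Items = 2.1881 × 23 ≈ 50.33 → 51

51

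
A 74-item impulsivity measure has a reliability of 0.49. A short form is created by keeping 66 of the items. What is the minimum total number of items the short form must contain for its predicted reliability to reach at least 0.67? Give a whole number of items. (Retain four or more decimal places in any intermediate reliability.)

157

Short-form reliability: n = 66/74 = 0.8919; r_66 = n·r/(1+(n−1)r) ≈ 0.4615
Length factor from the short form to reach 0.67: n' = 0.67(1 − 0.4615) / [0.4615(1 − 0.67)] ≈ 2.3691
Items = 2.3691 × 66 ≈ 156.36 → 157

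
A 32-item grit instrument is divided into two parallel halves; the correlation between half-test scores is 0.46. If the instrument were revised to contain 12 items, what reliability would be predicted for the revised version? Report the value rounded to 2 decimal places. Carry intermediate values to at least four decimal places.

Full-test reliability from the split-half r: r_full = 2(0.46)/(1 + 0.46) = 0.6301
Then adjust to 12 items: n = 12/32 = 0.3750
r_new = n·r_full / (1 + (n − 1)·r_full) = 0.2363 / 0.6062 ≈ 0.3898

0.39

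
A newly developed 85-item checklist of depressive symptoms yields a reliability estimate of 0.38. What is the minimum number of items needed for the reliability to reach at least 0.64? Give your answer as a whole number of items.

247

Rearranging the Spearman-Brown formula for n,
n = r*(1 − r) / [ r (1 − r*) ]
n = [0.64 × 0.62] / [0.38 × 0.36]
  = 0.3968 / 0.1368 = 2.9006
So the test needs 2.9006 × 85 ≈ 246.55 items; rounding up, 247.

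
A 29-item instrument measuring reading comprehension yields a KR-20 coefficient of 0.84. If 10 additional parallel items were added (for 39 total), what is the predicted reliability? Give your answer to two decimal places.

The new length is 39/29 = 1.3448 times the old.
Spearman-Brown: r_new = n·r / (1 + (n − 1)·r)
r_new = 1.3448·0.84 / [1 + (1.3448 − 1)·0.84]
     = 1.1296 / 1.2896 = 0.8759

0.88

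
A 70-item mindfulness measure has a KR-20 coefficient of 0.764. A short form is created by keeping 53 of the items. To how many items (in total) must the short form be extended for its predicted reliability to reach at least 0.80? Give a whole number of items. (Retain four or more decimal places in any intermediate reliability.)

87

First, r for the 53-item form: n = 53/70 = 0.7571, so r_53 = 0.7571·0.764/(1 + (0.7571 − 1)·0.764) = 0.7102
Then solve for n' with r_old = 0.7102, r_target = 0.80: n' = 0.80(1 − 0.7102)/[0.7102(1 − 0.80)] = 1.6322
Items = 1.6322 × 53 ≈ 86.51 → 87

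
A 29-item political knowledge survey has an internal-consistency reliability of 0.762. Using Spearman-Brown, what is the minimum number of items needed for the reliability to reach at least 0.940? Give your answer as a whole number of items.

Spearman-Brown solved for the length factor n:
n = r*(1 − r) / [ r (1 − r*) ]
n = 0.940 × (1 − 0.762) / [ 0.762 × (1 − 0.940) ]
n = 0.223720 / 0.045720 ≈ 4.8933
So the test needs 4.8933 × 29 ≈ 141.91 items; rounding up, 142.

142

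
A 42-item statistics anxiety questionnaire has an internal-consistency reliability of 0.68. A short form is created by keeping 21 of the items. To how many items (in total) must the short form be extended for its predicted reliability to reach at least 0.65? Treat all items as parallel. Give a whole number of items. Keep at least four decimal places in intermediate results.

First, r for the 21-item form: n = 21/42 = 0.5000, so r_21 = 0.5000·0.68/(1 + (0.5000 − 1)·0.68) = 0.5152
Then solve for n' with r_old = 0.5152, r_target = 0.65: n' = 0.65(1 − 0.5152)/[0.5152(1 − 0.65)] = 1.7476
Items = 1.7476 × 21 ≈ 36.70 → 37

37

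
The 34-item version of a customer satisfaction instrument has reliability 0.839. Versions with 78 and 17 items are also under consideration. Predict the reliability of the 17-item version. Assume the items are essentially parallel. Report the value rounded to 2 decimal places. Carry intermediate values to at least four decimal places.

The 78-item form is not needed; work directly from the 34-item form with n = 17/34 = 0.5000.
r_{17} = n·r / (1 + (n − 1)·r) = 0.4195 / 0.5805 ≈ 0.7227

0.72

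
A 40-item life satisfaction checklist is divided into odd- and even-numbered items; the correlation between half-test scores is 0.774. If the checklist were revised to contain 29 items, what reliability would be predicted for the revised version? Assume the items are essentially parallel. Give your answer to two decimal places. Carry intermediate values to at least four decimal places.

0.83

Full-test reliability from the split-half r: r_full = 2(0.774)/(1 + 0.774) = 0.8726
Length factor from 40 to 29 items: n = 29/40 = 0.7250
r_new = n·r_full / (1 + (n − 1)·r_full) = 0.6326 / 0.7600 ≈ 0.8324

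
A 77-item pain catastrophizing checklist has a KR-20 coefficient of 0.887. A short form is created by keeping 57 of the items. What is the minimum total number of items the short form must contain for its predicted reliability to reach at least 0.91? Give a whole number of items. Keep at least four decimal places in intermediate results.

100

First, r for the 57-item form: n = 57/77 = 0.7403, so r_57 = 0.7403·0.887/(1 + (0.7403 − 1)·0.887) = 0.8532
Then solve for n' with r_old = 0.8532, r_target = 0.91: n' = 0.91(1 − 0.8532)/[0.8532(1 − 0.91)] = 1.7397
Items = 1.7397 × 57 ≈ 99.16 → 100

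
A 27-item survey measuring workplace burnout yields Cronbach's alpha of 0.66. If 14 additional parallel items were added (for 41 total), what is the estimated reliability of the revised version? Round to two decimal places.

0.75

n = 41/27 = 1.5185
Apply the Spearman-Brown prophecy formula, r' = nr / [1 + (n − 1)r]:
r_new = (1.5185 × 0.66) / (1 + (1.5185 − 1) × 0.66)
     = 1.0022 / 1.3422 = 0.7467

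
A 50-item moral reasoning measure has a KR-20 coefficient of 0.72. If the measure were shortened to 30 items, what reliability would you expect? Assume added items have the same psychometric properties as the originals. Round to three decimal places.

The new length is 30/50 = 0.6 times the old.
r_new = 0.6·0.72 / [1 + (0.6 − 1)·0.72]
r_new = 0.4320 / 0.7120 ≈ 0.6067

0.607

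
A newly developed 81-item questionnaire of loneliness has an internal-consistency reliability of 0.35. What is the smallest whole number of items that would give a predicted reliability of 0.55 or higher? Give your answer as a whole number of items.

n = [0.55 × 0.65] / [0.35 × 0.45]
  = 0.3575 / 0.1575 = 2.2698
Items needed = n × 81 = 2.2698 × 81 ≈ 183.85 → round up to 184

184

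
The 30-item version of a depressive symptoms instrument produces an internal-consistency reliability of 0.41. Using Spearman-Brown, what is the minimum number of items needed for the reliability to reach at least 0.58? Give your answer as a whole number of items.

60

Rearranging the Spearman-Brown formula for n,
n = r_target (1 − r_old) / [ r_old (1 − r_target) ]
n = 0.58(1 − 0.41) / [0.41(1 − 0.58)]
  = 0.3422 / 0.1722 = 1.9872
Items needed = n × 30 = 1.9872 × 30 ≈ 59.62 → round up to 60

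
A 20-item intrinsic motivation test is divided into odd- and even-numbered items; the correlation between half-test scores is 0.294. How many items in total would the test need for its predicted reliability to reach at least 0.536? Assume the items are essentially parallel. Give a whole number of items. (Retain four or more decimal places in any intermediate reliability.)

28

Corrected full-test reliability: r_full = 2 × 0.294 / (1 + 0.294) ≈ 0.4544
n = r_tgt(1 − r_full) / [r_full(1 − r_tgt)] = 0.536 × 0.5456 / (0.4544 × 0.464) ≈ 1.3870
Items = 1.3870 × 20 ≈ 27.74 → 28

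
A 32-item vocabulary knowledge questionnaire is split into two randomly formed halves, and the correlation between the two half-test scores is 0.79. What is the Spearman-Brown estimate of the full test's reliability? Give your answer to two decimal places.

Apply the Spearman-Brown correction with n = 2:
r_full = 2(0.79) / (1 + 0.79)
r_full = 1.5800 / 1.7900 ≈ 0.8827

0.88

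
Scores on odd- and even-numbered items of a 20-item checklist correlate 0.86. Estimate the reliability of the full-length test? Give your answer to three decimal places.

r_full = 2r_hh / (1 + r_hh) = 2 × 0.86 / (1 + 0.86)
r_full = 1.7200 / 1.8600 ≈ 0.9247

0.925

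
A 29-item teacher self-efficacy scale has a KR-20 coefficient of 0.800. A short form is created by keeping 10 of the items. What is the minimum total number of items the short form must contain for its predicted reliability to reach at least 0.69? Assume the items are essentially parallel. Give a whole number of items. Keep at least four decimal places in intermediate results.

Short-form reliability: n = 10/29 = 0.3448; r_10 = n·r/(1+(n−1)r) ≈ 0.5797
Then solve for n' with r_old = 0.5797, r_target = 0.69: n' = 0.69(1 − 0.5797)/[0.5797(1 − 0.69)] = 1.6138
Total items = 1.6138 × 10 = 16.14, rounded up to 17.

17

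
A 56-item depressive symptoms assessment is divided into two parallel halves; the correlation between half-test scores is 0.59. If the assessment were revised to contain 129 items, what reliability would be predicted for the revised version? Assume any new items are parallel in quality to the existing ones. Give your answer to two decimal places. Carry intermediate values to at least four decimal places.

First correct the split-half correlation to full-test reliability: r_full = 2 × 0.59 / (1 + 0.59) ≈ 0.7421
Then adjust to 129 items: n = 129/56 = 2.3036
r_new = n·r_full / (1 + (n − 1)·r_full) = 1.7095 / 1.9674 ≈ 0.8689

0.87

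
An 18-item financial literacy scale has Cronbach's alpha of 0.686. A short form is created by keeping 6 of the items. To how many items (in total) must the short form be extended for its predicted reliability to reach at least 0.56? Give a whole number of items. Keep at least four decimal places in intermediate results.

11

Short-form reliability: n = 6/18 = 0.3333; r_6 = n·r/(1+(n−1)r) ≈ 0.4214
Then solve for n' with r_old = 0.4214, r_target = 0.56: n' = 0.56(1 − 0.4214)/[0.4214(1 − 0.56)] = 1.7475
Total items = 1.7475 × 6 = 10.48, rounded up to 11.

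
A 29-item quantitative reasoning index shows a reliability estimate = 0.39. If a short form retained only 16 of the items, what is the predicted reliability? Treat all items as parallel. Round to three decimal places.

0.261

n = 16/29 = 0.5517
r_new = (0.5517 × 0.39) / (1 + (0.5517 − 1) × 0.39)
r_new = 0.2152 / 0.8252 ≈ 0.2608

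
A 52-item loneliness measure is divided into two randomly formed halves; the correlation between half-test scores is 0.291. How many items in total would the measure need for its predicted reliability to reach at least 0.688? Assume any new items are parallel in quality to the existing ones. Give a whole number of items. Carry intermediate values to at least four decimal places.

Corrected full-test reliability: r_full = 2 × 0.291 / (1 + 0.291) ≈ 0.4508
n = r_tgt(1 − r_full) / [r_full(1 − r_tgt)] = 0.688 × 0.5492 / (0.4508 × 0.312) ≈ 2.6865
Items = 2.6865 × 52 ≈ 139.70 → 140

140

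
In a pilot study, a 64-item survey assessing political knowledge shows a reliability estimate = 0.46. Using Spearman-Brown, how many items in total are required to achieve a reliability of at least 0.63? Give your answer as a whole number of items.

128

Rearranging the Spearman-Brown formula for n,
n = r_target (1 − r_old) / [ r_old (1 − r_target) ]
n = 0.63 × (1 − 0.46) / [ 0.46 × (1 − 0.63) ]
  = 0.3402 / 0.1702 = 1.9988
Items needed = n × 64 = 1.9988 × 64 ≈ 127.92 → round up to 128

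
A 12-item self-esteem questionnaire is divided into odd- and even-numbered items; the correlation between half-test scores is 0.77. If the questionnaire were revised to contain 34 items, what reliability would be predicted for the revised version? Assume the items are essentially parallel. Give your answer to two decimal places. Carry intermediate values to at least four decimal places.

Spearman-Brown correction (n = 2): r_full = 2·0.77/(1 + 0.77) = 0.8701
Length factor from 12 to 34 items: n = 34/12 = 2.8333
r_new = n·r_full / (1 + (n − 1)·r_full) = 2.4653 / 2.5952 ≈ 0.9499

0.95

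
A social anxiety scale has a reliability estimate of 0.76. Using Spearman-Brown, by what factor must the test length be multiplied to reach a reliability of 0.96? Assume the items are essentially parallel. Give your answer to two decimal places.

Invert Spearman-Brown to solve for n:
n = r_target (1 − r_old) / [ r_old (1 − r_target) ]
n = [0.96 × 0.24] / [0.76 × 0.04]
  = 0.2304 / 0.0304 = 7.5789

7.58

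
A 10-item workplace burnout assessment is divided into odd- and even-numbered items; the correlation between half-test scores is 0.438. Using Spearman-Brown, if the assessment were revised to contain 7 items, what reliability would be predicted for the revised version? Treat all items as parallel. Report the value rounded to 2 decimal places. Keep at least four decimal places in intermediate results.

0.52

First correct the split-half correlation to full-test reliability: r_full = 2 × 0.438 / (1 + 0.438) ≈ 0.6092
Length factor from 10 to 7 items: n = 7/10 = 0.7000
r_new = n·r_full / (1 + (n − 1)·r_full) = 0.4264 / 0.8172 ≈ 0.5218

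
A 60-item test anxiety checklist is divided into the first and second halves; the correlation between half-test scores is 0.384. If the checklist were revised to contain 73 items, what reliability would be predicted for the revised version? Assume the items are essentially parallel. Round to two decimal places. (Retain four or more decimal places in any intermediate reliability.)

0.60

Full-test reliability from the split-half r: r_full = 2(0.384)/(1 + 0.384) = 0.5549
Then adjust to 73 items: n = 73/60 = 1.2167
r_new = n·r_full / (1 + (n − 1)·r_full) = 0.6751 / 1.1202 ≈ 0.6027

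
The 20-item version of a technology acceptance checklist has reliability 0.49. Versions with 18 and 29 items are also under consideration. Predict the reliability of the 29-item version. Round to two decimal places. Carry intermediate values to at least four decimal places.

0.58

The 18-item form is not needed; work directly from the 20-item form with n = 29/20 = 1.4500.
r_{29} = n·r / (1 + (n − 1)·r) = 0.7105 / 1.2205 ≈ 0.5821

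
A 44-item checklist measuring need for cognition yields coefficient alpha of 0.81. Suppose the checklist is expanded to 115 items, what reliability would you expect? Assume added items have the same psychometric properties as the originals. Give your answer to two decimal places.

n = 115/44 = 2.6136
r_new = (2.6136 × 0.81) / (1 + (2.6136 − 1) × 0.81)
     = 2.1170 / 2.3070 = 0.9176

0.92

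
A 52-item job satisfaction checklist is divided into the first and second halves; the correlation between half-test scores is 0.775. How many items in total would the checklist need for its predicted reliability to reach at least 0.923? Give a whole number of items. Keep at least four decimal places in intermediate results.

Corrected full-test reliability: r_full = 2 × 0.775 / (1 + 0.775) ≈ 0.8732
Solve Spearman-Brown for n: n = 0.923(1 − 0.8732) / [0.8732(1 − 0.923)] = 1.7407
Items = 1.7407 × 52 ≈ 90.52 → 91

91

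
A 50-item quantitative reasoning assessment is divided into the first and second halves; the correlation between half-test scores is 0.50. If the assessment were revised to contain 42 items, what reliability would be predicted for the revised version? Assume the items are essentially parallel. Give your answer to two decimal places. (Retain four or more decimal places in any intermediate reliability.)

0.63

Full-test reliability from the split-half r: r_full = 2(0.50)/(1 + 0.50) = 0.6667
Length factor from 50 to 42 items: n = 42/50 = 0.8400
r_new = n·r_full / (1 + (n − 1)·r_full) = 0.5600 / 0.8933 ≈ 0.6269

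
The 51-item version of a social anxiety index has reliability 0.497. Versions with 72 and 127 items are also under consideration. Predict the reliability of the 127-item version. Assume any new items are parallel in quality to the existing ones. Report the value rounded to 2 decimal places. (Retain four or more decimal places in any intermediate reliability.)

0.71

Only the ratio of lengths matters: n = 127/51 = 2.4902
r_{127} = n·r / (1 + (n − 1)·r) = 1.2376 / 1.7406 ≈ 0.7110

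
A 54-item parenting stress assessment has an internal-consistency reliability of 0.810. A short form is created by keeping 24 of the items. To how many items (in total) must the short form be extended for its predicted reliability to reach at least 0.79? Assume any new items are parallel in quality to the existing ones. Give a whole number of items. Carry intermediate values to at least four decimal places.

First, r for the 24-item form: n = 24/54 = 0.4444, so r_24 = 0.4444·0.810/(1 + (0.4444 − 1)·0.810) = 0.6545
Length factor from the short form to reach 0.79: n' = 0.79(1 − 0.6545) / [0.6545(1 − 0.79)] ≈ 1.9858
Items = 1.9858 × 24 ≈ 47.66 → 48

48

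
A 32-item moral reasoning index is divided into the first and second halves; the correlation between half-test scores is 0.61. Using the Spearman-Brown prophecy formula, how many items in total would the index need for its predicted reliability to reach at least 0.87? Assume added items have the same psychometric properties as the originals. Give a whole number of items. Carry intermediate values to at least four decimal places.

Corrected full-test reliability: r_full = 2 × 0.61 / (1 + 0.61) ≈ 0.7578
Solve Spearman-Brown for n: n = 0.87(1 − 0.7578) / [0.7578(1 − 0.87)] = 2.1389
Items = 2.1389 × 32 ≈ 68.44 → 69

69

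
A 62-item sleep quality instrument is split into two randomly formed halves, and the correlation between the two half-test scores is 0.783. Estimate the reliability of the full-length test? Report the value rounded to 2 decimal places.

The full test is twice the length of either half (n = 2).
r_full = 2r_hh / (1 + r_hh) = 2 × 0.783 / (1 + 0.783)
       = 1.5660 / 1.7830 = 0.8783

0.88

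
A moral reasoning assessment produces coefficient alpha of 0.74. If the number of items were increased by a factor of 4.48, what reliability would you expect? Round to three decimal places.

0.927

Spearman-Brown: r_new = n·r / (1 + (n − 1)·r)
r_new = 4.48·0.74 / [1 + (4.48 − 1)·0.74]
r_new = 3.3152 / 3.5752 ≈ 0.9273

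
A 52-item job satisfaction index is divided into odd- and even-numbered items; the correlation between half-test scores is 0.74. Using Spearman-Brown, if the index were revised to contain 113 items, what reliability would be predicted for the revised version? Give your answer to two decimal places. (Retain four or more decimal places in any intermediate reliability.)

0.93

Full-test reliability from the split-half r: r_full = 2(0.74)/(1 + 0.74) = 0.8506
Length factor from 52 to 113 items: n = 113/52 = 2.1731
r_new = n·r_full / (1 + (n − 1)·r_full) = 1.8484 / 1.9978 ≈ 0.9252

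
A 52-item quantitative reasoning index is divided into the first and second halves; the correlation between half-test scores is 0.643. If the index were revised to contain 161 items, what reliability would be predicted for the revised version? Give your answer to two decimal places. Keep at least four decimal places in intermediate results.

Full-test reliability from the split-half r: r_full = 2(0.643)/(1 + 0.643) = 0.7827
Length factor from 52 to 161 items: n = 161/52 = 3.0962
r_new = n·r_full / (1 + (n − 1)·r_full) = 2.4234 / 2.6407 ≈ 0.9177

0.92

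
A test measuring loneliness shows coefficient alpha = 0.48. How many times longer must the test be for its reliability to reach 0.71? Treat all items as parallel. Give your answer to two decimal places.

2.65

Spearman-Brown solved for the length factor n:
n = r*(1 − r) / [ r (1 − r*) ]
n = 0.71 × (1 − 0.48) / [ 0.48 × (1 − 0.71) ]
n = 0.3692 / 0.1392 ≈ 2.6523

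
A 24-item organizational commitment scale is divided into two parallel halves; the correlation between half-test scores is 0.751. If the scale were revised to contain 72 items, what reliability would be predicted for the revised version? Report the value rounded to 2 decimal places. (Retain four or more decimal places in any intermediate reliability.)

0.95

Full-test reliability from the split-half r: r_full = 2(0.751)/(1 + 0.751) = 0.8578
Length factor from 24 to 72 items: n = 72/24 = 3.0000
r_new = n·r_full / (1 + (n − 1)·r_full) = 2.5734 / 2.7156 ≈ 0.9476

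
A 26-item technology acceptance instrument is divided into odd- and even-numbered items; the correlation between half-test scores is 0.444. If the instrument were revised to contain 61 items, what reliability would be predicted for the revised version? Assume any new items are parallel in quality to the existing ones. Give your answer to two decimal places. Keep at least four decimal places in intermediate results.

First correct the split-half correlation to full-test reliability: r_full = 2 × 0.444 / (1 + 0.444) ≈ 0.6150
Length factor from 26 to 61 items: n = 61/26 = 2.3462
r_new = n·r_full / (1 + (n − 1)·r_full) = 1.4429 / 1.8279 ≈ 0.7894

0.79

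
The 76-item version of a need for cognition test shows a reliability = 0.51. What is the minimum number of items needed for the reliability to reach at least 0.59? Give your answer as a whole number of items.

n = 0.59(1 − 0.51) / [0.51(1 − 0.59)]
  = 0.2891 / 0.2091 = 1.3826
So the test needs 1.3826 × 76 ≈ 105.08 items; rounding up, 106.

106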